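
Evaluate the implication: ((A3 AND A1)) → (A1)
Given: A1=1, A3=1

Antecedent ((A3 AND A1)) = 1; consequent (A1) = 1.
1 → 1 = 1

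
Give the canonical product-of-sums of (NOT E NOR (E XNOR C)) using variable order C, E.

ΠM(0, 2, 3) = (C OR E) AND (NOT C OR E) AND (NOT C OR NOT E)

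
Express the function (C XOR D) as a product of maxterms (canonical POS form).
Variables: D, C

ΠM(0, 3) = (D OR C) AND (NOT D OR NOT C)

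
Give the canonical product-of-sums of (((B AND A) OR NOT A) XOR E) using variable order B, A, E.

ΠM(1, 2, 5, 7) = (B OR A OR NOT E) AND (B OR NOT A OR E) AND (NOT B OR A OR NOT E) AND (NOT B OR NOT A OR NOT E)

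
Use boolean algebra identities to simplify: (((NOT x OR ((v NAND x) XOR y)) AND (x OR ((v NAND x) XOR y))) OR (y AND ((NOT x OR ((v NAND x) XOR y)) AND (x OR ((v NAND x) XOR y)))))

By absorption (E OR (E AND v) = E) then distribution ((E OR v) AND (E OR NOT v) = E):
= ((v NAND x) XOR y)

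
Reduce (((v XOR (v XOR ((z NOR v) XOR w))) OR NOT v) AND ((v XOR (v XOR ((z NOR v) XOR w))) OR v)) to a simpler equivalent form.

By distribution ((E OR v) AND (E OR NOT v) = E) then XOR self-cancellation ((E XOR v) XOR v = E):
= ((z NOR v) XOR w)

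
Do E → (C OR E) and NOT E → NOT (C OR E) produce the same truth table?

No, Inverse is not equivalent to original (counterexample: C=1, D=0, E=0)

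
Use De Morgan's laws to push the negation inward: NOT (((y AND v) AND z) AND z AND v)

NOT ((y AND v) AND z) OR NOT z OR NOT v
De Morgan's: NOT(AND of terms) = OR of negations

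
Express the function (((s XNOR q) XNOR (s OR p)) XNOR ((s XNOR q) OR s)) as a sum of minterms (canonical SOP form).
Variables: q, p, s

Σm(2, 5, 6, 7) = (NOT q AND p AND NOT s) OR (q AND NOT p AND s) OR (q AND p AND NOT s) OR (q AND p AND s)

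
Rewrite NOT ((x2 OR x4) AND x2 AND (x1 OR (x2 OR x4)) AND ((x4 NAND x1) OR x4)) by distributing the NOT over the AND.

NOT (x2 OR x4) OR NOT x2 OR NOT (x1 OR (x2 OR x4)) OR NOT ((x4 NAND x1) OR x4)
De Morgan's: NOT(AND of terms) = OR of negations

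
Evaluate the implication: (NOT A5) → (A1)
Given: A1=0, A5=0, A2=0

Antecedent (NOT A5) = 1; consequent (A1) = 0.
1 → 0 = 0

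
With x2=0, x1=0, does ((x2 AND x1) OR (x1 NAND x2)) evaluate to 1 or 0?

Substituting: ((0 AND 0) OR (0 NAND 0))
= 1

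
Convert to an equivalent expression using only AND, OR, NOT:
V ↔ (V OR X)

(V AND (V OR X)) OR (NOT V AND NOT (V OR X))
(Biconditional = both true or both false)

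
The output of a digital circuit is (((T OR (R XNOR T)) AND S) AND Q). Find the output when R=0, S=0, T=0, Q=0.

Substituting: (((0 OR (0 XNOR 0)) AND 0) AND 0)
= 0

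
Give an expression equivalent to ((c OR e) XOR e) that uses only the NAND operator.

((((c NAND c) NAND (e NAND e)) NAND (((c NAND c) NAND (e NAND e)) NAND e)) NAND (e NAND (((c NAND c) NAND (e NAND e)) NAND e)))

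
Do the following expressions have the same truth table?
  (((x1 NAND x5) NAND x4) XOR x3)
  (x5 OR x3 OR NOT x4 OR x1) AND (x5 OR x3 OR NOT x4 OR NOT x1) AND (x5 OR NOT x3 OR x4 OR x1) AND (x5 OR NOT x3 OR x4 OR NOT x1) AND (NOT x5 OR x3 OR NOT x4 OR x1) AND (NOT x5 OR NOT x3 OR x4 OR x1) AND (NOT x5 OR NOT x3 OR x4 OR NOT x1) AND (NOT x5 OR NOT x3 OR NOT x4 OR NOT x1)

Yes, they are equivalent — the two output columns agree on all 16 assignments:
x5 | x3 | x4 | x1 | Expression 1 | Expression 2
-----------------------------------------------
0 | 0 | 0 | 0 | 1 | 1
0 | 0 | 0 | 1 | 1 | 1
0 | 0 | 1 | 0 | 0 | 0
0 | 0 | 1 | 1 | 0 | 0
0 | 1 | 0 | 0 | 0 | 0
0 | 1 | 0 | 1 | 0 | 0
0 | 1 | 1 | 0 | 1 | 1
0 | 1 | 1 | 1 | 1 | 1
1 | 0 | 0 | 0 | 1 | 1
1 | 0 | 0 | 1 | 1 | 1
1 | 0 | 1 | 0 | 0 | 0
1 | 0 | 1 | 1 | 1 | 1
1 | 1 | 0 | 0 | 0 | 0
1 | 1 | 0 | 1 | 0 | 0
1 | 1 | 1 | 0 | 1 | 1
1 | 1 | 1 | 1 | 0 | 0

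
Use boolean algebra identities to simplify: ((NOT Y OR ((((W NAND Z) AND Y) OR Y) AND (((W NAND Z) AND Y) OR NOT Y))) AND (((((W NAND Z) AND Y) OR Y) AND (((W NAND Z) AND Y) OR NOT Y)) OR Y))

By distribution ((E OR v) AND (E OR NOT v) = E) then distribution ((E OR v) AND (E OR NOT v) = E):
= ((W NAND Z) AND Y)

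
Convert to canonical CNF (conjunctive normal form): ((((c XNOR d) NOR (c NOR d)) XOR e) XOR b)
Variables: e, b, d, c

(e OR b OR d OR c) AND (e OR b OR NOT d OR NOT c) AND (e OR NOT b OR d OR NOT c) AND (e OR NOT b OR NOT d OR c) AND (NOT e OR b OR d OR NOT c) AND (NOT e OR b OR NOT d OR c) AND (NOT e OR NOT b OR d OR c) AND (NOT e OR NOT b OR NOT d OR NOT c)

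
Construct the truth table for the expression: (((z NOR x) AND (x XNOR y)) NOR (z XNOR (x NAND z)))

z | y | x | Output
------------------
0 | 0 | 0 | 0
0 | 0 | 1 | 1
0 | 1 | 0 | 1
0 | 1 | 1 | 1
1 | 0 | 0 | 0
1 | 0 | 1 | 1
1 | 1 | 0 | 0
1 | 1 | 1 | 1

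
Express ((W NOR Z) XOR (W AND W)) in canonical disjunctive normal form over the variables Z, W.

(NOT Z AND NOT W) OR (NOT Z AND W) OR (Z AND W)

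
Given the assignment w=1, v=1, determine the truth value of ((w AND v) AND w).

Substituting: ((1 AND 1) AND 1)
= 1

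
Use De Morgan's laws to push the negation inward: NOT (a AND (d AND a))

NOT a OR NOT (d AND a)
De Morgan's: NOT(AND of terms) = OR of negations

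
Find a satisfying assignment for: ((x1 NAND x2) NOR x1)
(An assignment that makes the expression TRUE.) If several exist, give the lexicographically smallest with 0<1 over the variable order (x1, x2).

UNSATISFIABLE - no assignment makes this expression true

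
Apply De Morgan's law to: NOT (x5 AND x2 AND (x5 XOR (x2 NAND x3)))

NOT x5 OR NOT x2 OR NOT (x5 XOR (x2 NAND x3))
De Morgan's: NOT(AND of terms) = OR of negations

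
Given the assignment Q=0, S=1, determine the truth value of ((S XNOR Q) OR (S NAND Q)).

Substituting: ((1 XNOR 0) OR (1 NAND 0))
= 1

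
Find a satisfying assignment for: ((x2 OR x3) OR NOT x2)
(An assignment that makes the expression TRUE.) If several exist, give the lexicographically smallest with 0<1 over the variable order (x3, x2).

x3=0, x2=0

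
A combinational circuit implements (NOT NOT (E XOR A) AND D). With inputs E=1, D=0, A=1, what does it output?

Substituting: (NOT NOT (1 XOR 1) AND 0)
= 0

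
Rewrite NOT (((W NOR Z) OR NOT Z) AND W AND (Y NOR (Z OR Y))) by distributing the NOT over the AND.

NOT ((W NOR Z) OR NOT Z) OR NOT W OR NOT (Y NOR (Z OR Y))
De Morgan's: NOT(AND of terms) = OR of negations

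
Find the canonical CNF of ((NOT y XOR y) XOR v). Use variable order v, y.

(NOT v OR y) AND (NOT v OR NOT y)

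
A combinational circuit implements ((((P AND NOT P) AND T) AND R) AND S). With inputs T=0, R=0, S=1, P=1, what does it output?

Substituting: ((((1 AND NOT 1) AND 0) AND 0) AND 1)
= 0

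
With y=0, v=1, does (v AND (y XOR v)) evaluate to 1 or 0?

Substituting: (1 AND (0 XOR 1))
= 1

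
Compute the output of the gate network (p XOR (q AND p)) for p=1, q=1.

Substituting: (1 XOR (1 AND 1))
= 0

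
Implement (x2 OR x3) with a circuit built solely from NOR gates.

((x2 NOR x3) NOR (x2 NOR x3))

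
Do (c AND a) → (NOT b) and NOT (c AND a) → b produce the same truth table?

No, Inverse is not equivalent to original (counterexample: b=0, c=0, a=0)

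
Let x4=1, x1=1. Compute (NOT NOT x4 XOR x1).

Substituting: (NOT NOT 1 XOR 1)
= 0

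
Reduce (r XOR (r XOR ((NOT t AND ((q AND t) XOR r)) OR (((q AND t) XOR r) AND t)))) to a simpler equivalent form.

By XOR self-cancellation ((E XOR v) XOR v = E) then distribution ((E AND v) OR (E AND NOT v) = E):
= ((q AND t) XOR r)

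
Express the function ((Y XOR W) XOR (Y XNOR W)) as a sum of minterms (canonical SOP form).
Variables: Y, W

Σm(0, 1, 2, 3) = (NOT Y AND NOT W) OR (NOT Y AND W) OR (Y AND NOT W) OR (Y AND W)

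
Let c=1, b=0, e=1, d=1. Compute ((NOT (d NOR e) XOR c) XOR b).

Substituting: ((NOT (1 NOR 1) XOR 1) XOR 0)
= 0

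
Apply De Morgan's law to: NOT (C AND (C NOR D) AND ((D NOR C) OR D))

NOT C OR NOT (C NOR D) OR NOT ((D NOR C) OR D)
De Morgan's: NOT(AND of terms) = OR of negations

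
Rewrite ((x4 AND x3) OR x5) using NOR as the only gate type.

((((x4 NOR x4) NOR (x3 NOR x3)) NOR x5) NOR (((x4 NOR x4) NOR (x3 NOR x3)) NOR x5))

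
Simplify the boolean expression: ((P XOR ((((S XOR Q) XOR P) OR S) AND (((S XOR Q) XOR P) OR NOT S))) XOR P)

By XOR self-cancellation ((E XOR v) XOR v = E) then distribution ((E OR v) AND (E OR NOT v) = E):
= ((S XOR Q) XOR P)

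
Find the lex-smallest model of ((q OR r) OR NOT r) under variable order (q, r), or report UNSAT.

q=0, r=0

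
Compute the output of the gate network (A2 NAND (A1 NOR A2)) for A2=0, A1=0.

Substituting: (0 NAND (0 NOR 0))
= 1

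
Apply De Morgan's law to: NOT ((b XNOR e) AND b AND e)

NOT (b XNOR e) OR NOT b OR NOT e
De Morgan's: NOT(AND of terms) = OR of negations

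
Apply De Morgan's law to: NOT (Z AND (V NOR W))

NOT Z OR NOT (V NOR W)
De Morgan's: NOT(AND of terms) = OR of negations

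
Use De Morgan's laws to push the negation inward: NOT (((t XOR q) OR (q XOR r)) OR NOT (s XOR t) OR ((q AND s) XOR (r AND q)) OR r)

NOT ((t XOR q) OR (q XOR r)) AND (s XOR t) AND NOT ((q AND s) XOR (r AND q)) AND NOT r
De Morgan's: NOT(OR of terms) = AND of negations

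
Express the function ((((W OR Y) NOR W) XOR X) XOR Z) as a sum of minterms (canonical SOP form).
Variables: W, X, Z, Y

Σm(0, 3, 5, 6, 10, 11, 12, 13) = (NOT W AND NOT X AND NOT Z AND NOT Y) OR (NOT W AND NOT X AND Z AND Y) OR (NOT W AND X AND NOT Z AND Y) OR (NOT W AND X AND Z AND NOT Y) OR (W AND NOT X AND Z AND NOT Y) OR (W AND NOT X AND Z AND Y) OR (W AND X AND NOT Z AND NOT Y) OR (W AND X AND NOT Z AND Y)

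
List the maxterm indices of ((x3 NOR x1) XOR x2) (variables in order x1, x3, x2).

ΠM(1, 2, 4, 6) = (x1 OR x3 OR NOT x2) AND (x1 OR NOT x3 OR x2) AND (NOT x1 OR x3 OR x2) AND (NOT x1 OR NOT x3 OR x2)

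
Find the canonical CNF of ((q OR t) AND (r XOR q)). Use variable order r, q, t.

(r OR q OR t) AND (r OR q OR NOT t) AND (NOT r OR q OR t) AND (NOT r OR NOT q OR t) AND (NOT r OR NOT q OR NOT t)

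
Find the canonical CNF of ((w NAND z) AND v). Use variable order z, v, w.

(z OR v OR w) AND (z OR v OR NOT w) AND (NOT z OR v OR w) AND (NOT z OR v OR NOT w) AND (NOT z OR NOT v OR NOT w)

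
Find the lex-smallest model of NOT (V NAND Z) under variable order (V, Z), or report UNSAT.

V=1, Z=1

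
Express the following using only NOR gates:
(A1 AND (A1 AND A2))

((A1 NOR A1) NOR (((A1 NOR A1) NOR (A2 NOR A2)) NOR ((A1 NOR A1) NOR (A2 NOR A2))))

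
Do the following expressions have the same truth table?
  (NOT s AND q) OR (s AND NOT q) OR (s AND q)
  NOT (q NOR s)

Yes, they are equivalent — the two output columns agree on all 4 assignments:
s | q | Expression 1 | Expression 2
-----------------------------------
0 | 0 | 0 | 0
0 | 1 | 1 | 1
1 | 0 | 1 | 1
1 | 1 | 1 | 1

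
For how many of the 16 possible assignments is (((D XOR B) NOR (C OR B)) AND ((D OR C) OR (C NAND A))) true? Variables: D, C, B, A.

Satisfying assignments: (0,0,0,0), (0,0,0,1)
Count: 2 out of 16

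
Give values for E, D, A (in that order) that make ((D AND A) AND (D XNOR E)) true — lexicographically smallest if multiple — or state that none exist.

E=1, D=1, A=1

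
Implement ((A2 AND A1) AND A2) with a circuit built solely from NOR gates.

((((A2 NOR A2) NOR (A1 NOR A1)) NOR ((A2 NOR A2) NOR (A1 NOR A1))) NOR (A2 NOR A2))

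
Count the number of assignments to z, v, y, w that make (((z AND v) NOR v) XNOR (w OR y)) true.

Satisfying assignments: (0,0,0,1), (0,0,1,0), (0,0,1,1), (0,1,0,0), (1,0,0,1), (1,0,1,0), (1,0,1,1), (1,1,0,0)
Count: 8 out of 16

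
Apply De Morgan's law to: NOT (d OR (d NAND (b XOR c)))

NOT d AND NOT (d NAND (b XOR c))
De Morgan's: NOT(OR of terms) = AND of negations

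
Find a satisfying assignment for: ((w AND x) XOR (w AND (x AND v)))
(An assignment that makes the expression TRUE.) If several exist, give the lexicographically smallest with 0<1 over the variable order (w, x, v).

w=1, x=1, v=0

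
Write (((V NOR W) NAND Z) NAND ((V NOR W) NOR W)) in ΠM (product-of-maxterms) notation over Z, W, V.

ΠM(1, 5) = (Z OR W OR NOT V) AND (NOT Z OR W OR NOT V)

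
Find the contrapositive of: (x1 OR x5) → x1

Contrapositive: NOT x1 → NOT (x1 OR x5)
Note: A statement and its contrapositive are logically equivalent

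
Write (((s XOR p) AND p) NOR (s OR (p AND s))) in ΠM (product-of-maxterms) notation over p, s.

ΠM(1, 2, 3) = (p OR NOT s) AND (NOT p OR s) AND (NOT p OR NOT s)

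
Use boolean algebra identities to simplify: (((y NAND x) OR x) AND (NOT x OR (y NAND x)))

By distribution ((E OR v) AND (E OR NOT v) = E):
= (y NAND x)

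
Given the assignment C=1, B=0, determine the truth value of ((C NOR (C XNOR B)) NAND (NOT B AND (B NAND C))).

Substituting: ((1 NOR (1 XNOR 0)) NAND (NOT 0 AND (0 NAND 1)))
= 1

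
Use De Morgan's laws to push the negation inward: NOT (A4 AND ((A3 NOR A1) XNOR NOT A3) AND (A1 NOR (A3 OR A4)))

NOT A4 OR NOT ((A3 NOR A1) XNOR NOT A3) OR NOT (A1 NOR (A3 OR A4))
De Morgan's: NOT(AND of terms) = OR of negations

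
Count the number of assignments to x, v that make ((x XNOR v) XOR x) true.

Satisfying assignments: (0,0), (1,0)
Count: 2 out of 4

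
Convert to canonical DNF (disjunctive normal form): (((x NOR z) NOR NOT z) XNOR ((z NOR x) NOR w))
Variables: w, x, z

(NOT w AND NOT x AND NOT z) OR (NOT w AND NOT x AND z) OR (NOT w AND x AND z) OR (w AND NOT x AND NOT z) OR (w AND x AND NOT z)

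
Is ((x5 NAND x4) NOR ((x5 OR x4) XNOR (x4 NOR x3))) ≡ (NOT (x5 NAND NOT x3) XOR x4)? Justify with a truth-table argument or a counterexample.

No. Counterexample: with x5=0, x4=1, x3=0, Expression 1 = 0 but Expression 2 = 1.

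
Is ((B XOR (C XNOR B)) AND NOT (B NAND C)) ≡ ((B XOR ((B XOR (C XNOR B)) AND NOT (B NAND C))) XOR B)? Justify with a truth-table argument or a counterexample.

Yes, they are equivalent — the two output columns agree on all 4 assignments:
C | B | Expression 1 | Expression 2
-----------------------------------
0 | 0 | 0 | 0
0 | 1 | 0 | 0
1 | 0 | 0 | 0
1 | 1 | 0 | 0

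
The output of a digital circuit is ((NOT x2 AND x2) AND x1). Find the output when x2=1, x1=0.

Substituting: ((NOT 1 AND 1) AND 0)
= 0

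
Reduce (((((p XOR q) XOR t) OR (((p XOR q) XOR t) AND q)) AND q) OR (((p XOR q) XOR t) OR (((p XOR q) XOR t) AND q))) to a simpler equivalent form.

By absorption (E OR (E AND v) = E) then absorption (E OR (E AND v) = E):
= ((p XOR q) XOR t)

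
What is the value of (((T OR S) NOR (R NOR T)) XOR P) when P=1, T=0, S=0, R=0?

Substituting: (((0 OR 0) NOR (0 NOR 0)) XOR 1)
= 1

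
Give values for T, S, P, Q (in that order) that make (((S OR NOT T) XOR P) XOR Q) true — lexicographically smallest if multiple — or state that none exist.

T=0, S=0, P=0, Q=0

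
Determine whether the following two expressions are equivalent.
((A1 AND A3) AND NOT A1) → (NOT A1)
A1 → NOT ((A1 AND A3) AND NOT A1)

Yes, Contrapositive is always equivalent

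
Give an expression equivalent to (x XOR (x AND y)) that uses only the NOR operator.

((((x NOR ((x NOR x) NOR (y NOR y))) NOR (x NOR ((x NOR x) NOR (y NOR y)))) NOR ((x NOR ((x NOR x) NOR (y NOR y))) NOR (x NOR ((x NOR x) NOR (y NOR y))))) NOR ((((x NOR x) NOR (((x NOR x) NOR (y NOR y)) NOR ((x NOR x) NOR (y NOR y)))) NOR ((x NOR x) NOR (((x NOR x) NOR (y NOR y)) NOR ((x NOR x) NOR (y NOR y))))) NOR (((x NOR x) NOR (((x NOR x) NOR (y NOR y)) NOR ((x NOR x) NOR (y NOR y)))) NOR ((x NOR x) NOR (((x NOR x) NOR (y NOR y)) NOR ((x NOR x) NOR (y NOR y)))))))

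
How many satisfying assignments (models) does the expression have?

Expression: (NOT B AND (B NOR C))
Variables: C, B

Satisfying assignments: (0,0)
Count: 1 out of 4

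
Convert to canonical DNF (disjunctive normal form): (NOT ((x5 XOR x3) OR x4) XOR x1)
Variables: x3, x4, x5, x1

(NOT x3 AND NOT x4 AND NOT x5 AND NOT x1) OR (NOT x3 AND NOT x4 AND x5 AND x1) OR (NOT x3 AND x4 AND NOT x5 AND x1) OR (NOT x3 AND x4 AND x5 AND x1) OR (x3 AND NOT x4 AND NOT x5 AND x1) OR (x3 AND NOT x4 AND x5 AND NOT x1) OR (x3 AND x4 AND NOT x5 AND x1) OR (x3 AND x4 AND x5 AND x1)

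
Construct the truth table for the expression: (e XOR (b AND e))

e | b | Output
--------------
0 | 0 | 0
0 | 1 | 0
1 | 0 | 1
1 | 1 | 0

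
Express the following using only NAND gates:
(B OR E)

((B NAND B) NAND (E NAND E))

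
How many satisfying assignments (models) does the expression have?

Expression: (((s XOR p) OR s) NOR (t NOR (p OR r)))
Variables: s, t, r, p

Satisfying assignments: (0,0,1,0), (0,1,0,0), (0,1,1,0)
Count: 3 out of 16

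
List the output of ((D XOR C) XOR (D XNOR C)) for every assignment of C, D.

C | D | Output
--------------
0 | 0 | 1
0 | 1 | 1
1 | 0 | 1
1 | 1 | 1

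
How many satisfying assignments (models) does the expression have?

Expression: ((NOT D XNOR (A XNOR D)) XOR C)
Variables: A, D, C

Satisfying assignments: (0,0,0), (0,1,0), (1,0,1), (1,1,1)
Count: 4 out of 8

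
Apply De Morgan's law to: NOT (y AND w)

NOT y OR NOT w
De Morgan's: NOT(AND of terms) = OR of negations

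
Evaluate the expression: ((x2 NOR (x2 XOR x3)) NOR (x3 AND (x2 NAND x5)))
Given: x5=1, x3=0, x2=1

Substituting: ((1 NOR (1 XOR 0)) NOR (0 AND (1 NAND 1)))
= 1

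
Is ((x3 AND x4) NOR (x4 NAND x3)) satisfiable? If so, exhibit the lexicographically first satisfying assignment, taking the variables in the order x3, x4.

UNSATISFIABLE - no assignment makes this expression true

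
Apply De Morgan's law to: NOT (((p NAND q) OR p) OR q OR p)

NOT ((p NAND q) OR p) AND NOT q AND NOT p
De Morgan's: NOT(OR of terms) = AND of negations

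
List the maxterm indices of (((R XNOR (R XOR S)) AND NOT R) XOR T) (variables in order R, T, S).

ΠM(1, 2, 4, 5) = (R OR T OR NOT S) AND (R OR NOT T OR S) AND (NOT R OR T OR S) AND (NOT R OR T OR NOT S)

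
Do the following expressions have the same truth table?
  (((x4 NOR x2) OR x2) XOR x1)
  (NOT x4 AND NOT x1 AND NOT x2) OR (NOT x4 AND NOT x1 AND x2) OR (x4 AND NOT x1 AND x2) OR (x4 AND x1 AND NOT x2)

Yes, they are equivalent — the two output columns agree on all 8 assignments:
x4 | x1 | x2 | Expression 1 | Expression 2
------------------------------------------
0 | 0 | 0 | 1 | 1
0 | 0 | 1 | 1 | 1
0 | 1 | 0 | 0 | 0
0 | 1 | 1 | 0 | 0
1 | 0 | 0 | 0 | 0
1 | 0 | 1 | 1 | 1
1 | 1 | 0 | 1 | 1
1 | 1 | 1 | 0 | 0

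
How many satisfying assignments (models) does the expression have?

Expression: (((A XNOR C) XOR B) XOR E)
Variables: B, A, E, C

Satisfying assignments: (0,0,0,0), (0,0,1,1), (0,1,0,1), (0,1,1,0), (1,0,0,1), (1,0,1,0), (1,1,0,0), (1,1,1,1)
Count: 8 out of 16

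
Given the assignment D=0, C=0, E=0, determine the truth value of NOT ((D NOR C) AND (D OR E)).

Substituting: NOT ((0 NOR 0) AND (0 OR 0))
= 1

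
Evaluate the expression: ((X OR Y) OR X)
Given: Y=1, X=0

Substituting: ((0 OR 1) OR 0)
= 1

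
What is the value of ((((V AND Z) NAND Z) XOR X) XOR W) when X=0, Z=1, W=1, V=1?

Substituting: ((((1 AND 1) NAND 1) XOR 0) XOR 1)
= 1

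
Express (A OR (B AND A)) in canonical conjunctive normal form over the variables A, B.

(A OR B) AND (A OR NOT B)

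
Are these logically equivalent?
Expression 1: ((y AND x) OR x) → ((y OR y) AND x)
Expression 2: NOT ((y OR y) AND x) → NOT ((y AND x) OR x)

Yes, Contrapositive is always equivalent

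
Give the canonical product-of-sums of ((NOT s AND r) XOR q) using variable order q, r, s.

ΠM(0, 1, 3, 6) = (q OR r OR s) AND (q OR r OR NOT s) AND (q OR NOT r OR NOT s) AND (NOT q OR NOT r OR s)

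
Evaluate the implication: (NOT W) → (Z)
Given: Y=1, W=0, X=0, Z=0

Antecedent (NOT W) = 1; consequent (Z) = 0.
1 → 0 = 0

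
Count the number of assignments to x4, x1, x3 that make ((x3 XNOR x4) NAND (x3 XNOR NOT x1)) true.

Satisfying assignments: (0,0,0), (0,0,1), (0,1,1), (1,0,0), (1,1,0), (1,1,1)
Count: 6 out of 8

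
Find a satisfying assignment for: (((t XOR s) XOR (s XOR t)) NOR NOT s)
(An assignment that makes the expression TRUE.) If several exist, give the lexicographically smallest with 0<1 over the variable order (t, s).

t=0, s=1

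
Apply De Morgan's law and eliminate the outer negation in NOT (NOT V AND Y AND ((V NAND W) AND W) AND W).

V OR NOT Y OR NOT ((V NAND W) AND W) OR NOT W
De Morgan's: NOT(AND of terms) = OR of negations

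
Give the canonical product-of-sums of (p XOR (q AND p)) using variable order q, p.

ΠM(0, 2, 3) = (q OR p) AND (NOT q OR p) AND (NOT q OR NOT p)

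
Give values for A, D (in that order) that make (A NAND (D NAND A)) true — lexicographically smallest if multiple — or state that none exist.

A=0, D=0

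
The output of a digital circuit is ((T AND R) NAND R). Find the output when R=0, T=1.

Substituting: ((1 AND 0) NAND 0)
= 1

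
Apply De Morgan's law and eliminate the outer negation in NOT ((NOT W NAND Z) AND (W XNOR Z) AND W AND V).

NOT (NOT W NAND Z) OR NOT (W XNOR Z) OR NOT W OR NOT V
De Morgan's: NOT(AND of terms) = OR of negations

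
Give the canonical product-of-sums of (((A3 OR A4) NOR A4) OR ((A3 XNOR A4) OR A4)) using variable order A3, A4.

ΠM(2) = (NOT A3 OR A4)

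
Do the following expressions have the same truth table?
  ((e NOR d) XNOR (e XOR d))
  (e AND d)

Yes, they are equivalent — the two output columns agree on all 4 assignments:
e | d | Expression 1 | Expression 2
-----------------------------------
0 | 0 | 0 | 0
0 | 1 | 0 | 0
1 | 0 | 0 | 0
1 | 1 | 1 | 1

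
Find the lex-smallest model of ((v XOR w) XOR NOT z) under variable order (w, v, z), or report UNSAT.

w=0, v=0, z=0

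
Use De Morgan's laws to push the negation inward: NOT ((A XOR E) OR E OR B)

NOT (A XOR E) AND NOT E AND NOT B
De Morgan's: NOT(OR of terms) = AND of negations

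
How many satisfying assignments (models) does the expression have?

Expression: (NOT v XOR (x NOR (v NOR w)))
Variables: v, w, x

Satisfying assignments: (0,0,0), (0,0,1), (0,1,1), (1,0,0), (1,1,0)
Count: 5 out of 8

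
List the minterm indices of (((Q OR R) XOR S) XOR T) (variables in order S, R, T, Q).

Σm(1, 2, 4, 5, 8, 11, 14, 15) = (NOT S AND NOT R AND NOT T AND Q) OR (NOT S AND NOT R AND T AND NOT Q) OR (NOT S AND R AND NOT T AND NOT Q) OR (NOT S AND R AND NOT T AND Q) OR (S AND NOT R AND NOT T AND NOT Q) OR (S AND NOT R AND T AND Q) OR (S AND R AND T AND NOT Q) OR (S AND R AND T AND Q)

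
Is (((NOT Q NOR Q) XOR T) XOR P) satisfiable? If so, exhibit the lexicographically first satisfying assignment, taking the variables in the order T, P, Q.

T=0, P=1, Q=0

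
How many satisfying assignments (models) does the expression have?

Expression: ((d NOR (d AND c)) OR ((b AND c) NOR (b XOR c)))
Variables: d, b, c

Satisfying assignments: (0,0,0), (0,0,1), (0,1,0), (0,1,1), (1,0,0)
Count: 5 out of 8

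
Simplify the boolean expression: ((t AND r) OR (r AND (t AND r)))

By absorption (E OR (E AND v) = E):
= (t AND r)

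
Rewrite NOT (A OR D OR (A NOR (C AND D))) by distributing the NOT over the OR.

NOT A AND NOT D AND NOT (A NOR (C AND D))
De Morgan's: NOT(OR of terms) = AND of negations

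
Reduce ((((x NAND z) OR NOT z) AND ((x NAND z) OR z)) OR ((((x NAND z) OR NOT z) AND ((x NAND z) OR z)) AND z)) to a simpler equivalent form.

By absorption (E OR (E AND v) = E) then distribution ((E OR v) AND (E OR NOT v) = E):
= (x NAND z)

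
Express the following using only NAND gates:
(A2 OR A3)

((A2 NAND A2) NAND (A3 NAND A3))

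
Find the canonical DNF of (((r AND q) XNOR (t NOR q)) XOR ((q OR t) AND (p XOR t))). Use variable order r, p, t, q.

(NOT r AND NOT p AND NOT t AND q) OR (NOT r AND p AND t AND NOT q) OR (NOT r AND p AND t AND q) OR (r AND NOT p AND t AND q) OR (r AND p AND NOT t AND q) OR (r AND p AND t AND NOT q)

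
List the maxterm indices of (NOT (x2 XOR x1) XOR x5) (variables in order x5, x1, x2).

ΠM(1, 2, 4, 7) = (x5 OR x1 OR NOT x2) AND (x5 OR NOT x1 OR x2) AND (NOT x5 OR x1 OR x2) AND (NOT x5 OR NOT x1 OR NOT x2)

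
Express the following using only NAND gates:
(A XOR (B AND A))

((A NAND (A NAND ((B NAND A) NAND (B NAND A)))) NAND (((B NAND A) NAND (B NAND A)) NAND (A NAND ((B NAND A) NAND (B NAND A)))))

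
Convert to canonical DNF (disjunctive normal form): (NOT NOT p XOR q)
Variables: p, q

(NOT p AND q) OR (p AND NOT q)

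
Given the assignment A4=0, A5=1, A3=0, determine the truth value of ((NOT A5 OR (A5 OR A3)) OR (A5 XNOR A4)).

Substituting: ((NOT 1 OR (1 OR 0)) OR (1 XNOR 0))
= 1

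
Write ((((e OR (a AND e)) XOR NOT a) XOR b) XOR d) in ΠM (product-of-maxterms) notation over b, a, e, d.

ΠM(1, 2, 4, 7, 8, 11, 13, 14) = (b OR a OR e OR NOT d) AND (b OR a OR NOT e OR d) AND (b OR NOT a OR e OR d) AND (b OR NOT a OR NOT e OR NOT d) AND (NOT b OR a OR e OR d) AND (NOT b OR a OR NOT e OR NOT d) AND (NOT b OR NOT a OR e OR NOT d) AND (NOT b OR NOT a OR NOT e OR d)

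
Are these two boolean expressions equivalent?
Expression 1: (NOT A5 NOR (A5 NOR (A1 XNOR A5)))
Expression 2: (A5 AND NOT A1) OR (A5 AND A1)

Yes, they are equivalent — the two output columns agree on all 4 assignments:
A5 | A1 | Expression 1 | Expression 2
-------------------------------------
0 | 0 | 0 | 0
0 | 1 | 0 | 0
1 | 0 | 1 | 1
1 | 1 | 1 | 1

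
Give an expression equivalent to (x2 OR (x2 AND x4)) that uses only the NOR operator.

((x2 NOR ((x2 NOR x2) NOR (x4 NOR x4))) NOR (x2 NOR ((x2 NOR x2) NOR (x4 NOR x4))))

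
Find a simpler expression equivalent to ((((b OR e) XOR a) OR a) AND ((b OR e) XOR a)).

By absorption (E AND (E OR v) = E):
= ((b OR e) XOR a)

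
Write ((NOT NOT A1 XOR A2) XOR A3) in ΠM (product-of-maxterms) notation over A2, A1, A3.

ΠM(0, 3, 5, 6) = (A2 OR A1 OR A3) AND (A2 OR NOT A1 OR NOT A3) AND (NOT A2 OR A1 OR NOT A3) AND (NOT A2 OR NOT A1 OR A3)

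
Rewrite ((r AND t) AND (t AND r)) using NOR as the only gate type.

((((r NOR r) NOR (t NOR t)) NOR ((r NOR r) NOR (t NOR t))) NOR (((t NOR t) NOR (r NOR r)) NOR ((t NOR t) NOR (r NOR r))))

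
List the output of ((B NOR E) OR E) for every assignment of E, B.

E | B | Output
--------------
0 | 0 | 1
0 | 1 | 0
1 | 0 | 1
1 | 1 | 1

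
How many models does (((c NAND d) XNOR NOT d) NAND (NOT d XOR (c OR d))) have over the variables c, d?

Satisfying assignments: (0,1), (1,0)
Count: 2 out of 4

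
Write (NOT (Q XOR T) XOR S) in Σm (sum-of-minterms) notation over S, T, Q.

Σm(0, 3, 5, 6) = (NOT S AND NOT T AND NOT Q) OR (NOT S AND T AND Q) OR (S AND NOT T AND Q) OR (S AND T AND NOT Q)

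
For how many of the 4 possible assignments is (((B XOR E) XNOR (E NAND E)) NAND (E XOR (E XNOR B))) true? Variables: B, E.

Satisfying assignments: (0,0), (0,1), (1,0), (1,1)
Count: 4 out of 4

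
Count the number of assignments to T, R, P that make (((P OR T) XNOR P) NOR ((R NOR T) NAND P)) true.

No assignment satisfies the expression.
Count: 0 out of 8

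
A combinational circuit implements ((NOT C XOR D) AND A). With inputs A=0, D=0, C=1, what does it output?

Substituting: ((NOT 1 XOR 0) AND 0)
= 0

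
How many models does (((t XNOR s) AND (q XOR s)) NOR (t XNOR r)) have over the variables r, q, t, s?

Satisfying assignments: (0,0,1,0), (0,1,1,0), (0,1,1,1), (1,0,0,0), (1,0,0,1), (1,1,0,1)
Count: 6 out of 16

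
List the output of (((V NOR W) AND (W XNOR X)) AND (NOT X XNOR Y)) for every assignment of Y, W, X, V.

Y | W | X | V | Output
----------------------
0 | 0 | 0 | 0 | 0
0 | 0 | 0 | 1 | 0
0 | 0 | 1 | 0 | 0
0 | 0 | 1 | 1 | 0
0 | 1 | 0 | 0 | 0
0 | 1 | 0 | 1 | 0
0 | 1 | 1 | 0 | 0
0 | 1 | 1 | 1 | 0
1 | 0 | 0 | 0 | 1
1 | 0 | 0 | 1 | 0
1 | 0 | 1 | 0 | 0
1 | 0 | 1 | 1 | 0
1 | 1 | 0 | 0 | 0
1 | 1 | 0 | 1 | 0
1 | 1 | 1 | 0 | 0
1 | 1 | 1 | 1 | 0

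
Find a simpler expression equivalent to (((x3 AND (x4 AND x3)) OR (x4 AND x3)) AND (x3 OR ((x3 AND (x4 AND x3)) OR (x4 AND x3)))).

By absorption (E AND (E OR v) = E) then absorption (E OR (E AND v) = E):
= (x4 AND x3)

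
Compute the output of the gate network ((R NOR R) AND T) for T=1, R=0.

Substituting: ((0 NOR 0) AND 1)
= 1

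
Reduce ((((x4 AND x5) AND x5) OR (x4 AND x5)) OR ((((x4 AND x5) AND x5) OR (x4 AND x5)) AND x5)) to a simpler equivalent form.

By absorption (E OR (E AND v) = E) then absorption (E OR (E AND v) = E):
= (x4 AND x5)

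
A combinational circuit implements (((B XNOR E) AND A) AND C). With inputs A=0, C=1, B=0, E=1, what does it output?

Substituting: (((0 XNOR 1) AND 0) AND 1)
= 0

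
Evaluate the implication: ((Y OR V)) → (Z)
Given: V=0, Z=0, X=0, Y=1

Antecedent ((Y OR V)) = 1; consequent (Z) = 0.
1 → 0 = 0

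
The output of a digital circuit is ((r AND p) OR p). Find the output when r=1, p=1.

Substituting: ((1 AND 1) OR 1)
= 1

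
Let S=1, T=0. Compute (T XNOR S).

Substituting: (0 XNOR 1)
= 0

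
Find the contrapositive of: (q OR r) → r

Contrapositive: NOT r → NOT (q OR r)
Note: A statement and its contrapositive are logically equivalent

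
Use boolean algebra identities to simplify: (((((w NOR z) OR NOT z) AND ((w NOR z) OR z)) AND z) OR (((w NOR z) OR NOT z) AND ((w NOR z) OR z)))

By absorption (E OR (E AND v) = E) then distribution ((E OR v) AND (E OR NOT v) = E):
= (w NOR z)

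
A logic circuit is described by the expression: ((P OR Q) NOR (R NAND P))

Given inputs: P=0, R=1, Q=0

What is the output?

Substituting: ((0 OR 0) NOR (1 NAND 0))
= 0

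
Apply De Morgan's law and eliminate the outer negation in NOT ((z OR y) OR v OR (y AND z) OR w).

NOT (z OR y) AND NOT v AND NOT (y AND z) AND NOT w
De Morgan's: NOT(OR of terms) = AND of negations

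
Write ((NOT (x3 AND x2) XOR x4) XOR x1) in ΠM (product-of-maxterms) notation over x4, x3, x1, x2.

ΠM(2, 3, 5, 6, 8, 9, 12, 15) = (x4 OR x3 OR NOT x1 OR x2) AND (x4 OR x3 OR NOT x1 OR NOT x2) AND (x4 OR NOT x3 OR x1 OR NOT x2) AND (x4 OR NOT x3 OR NOT x1 OR x2) AND (NOT x4 OR x3 OR x1 OR x2) AND (NOT x4 OR x3 OR x1 OR NOT x2) AND (NOT x4 OR NOT x3 OR x1 OR x2) AND (NOT x4 OR NOT x3 OR NOT x1 OR NOT x2)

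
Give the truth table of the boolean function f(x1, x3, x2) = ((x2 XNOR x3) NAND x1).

x1 | x3 | x2 | Output
---------------------
0 | 0 | 0 | 1
0 | 0 | 1 | 1
0 | 1 | 0 | 1
0 | 1 | 1 | 1
1 | 0 | 0 | 0
1 | 0 | 1 | 1
1 | 1 | 0 | 1
1 | 1 | 1 | 0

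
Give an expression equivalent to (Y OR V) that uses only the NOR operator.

((Y NOR V) NOR (Y NOR V))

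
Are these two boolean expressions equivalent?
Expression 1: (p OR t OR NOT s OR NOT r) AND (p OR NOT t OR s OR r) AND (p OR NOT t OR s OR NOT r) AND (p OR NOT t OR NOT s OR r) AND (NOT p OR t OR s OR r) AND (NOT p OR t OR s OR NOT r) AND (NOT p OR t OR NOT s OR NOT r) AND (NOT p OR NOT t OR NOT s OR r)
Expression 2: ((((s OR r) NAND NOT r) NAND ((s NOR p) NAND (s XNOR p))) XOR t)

Yes, they are equivalent — the two output columns agree on all 16 assignments:
p | t | s | r | Expression 1 | Expression 2
-------------------------------------------
0 | 0 | 0 | 0 | 1 | 1
0 | 0 | 0 | 1 | 1 | 1
0 | 0 | 1 | 0 | 1 | 1
0 | 0 | 1 | 1 | 0 | 0
0 | 1 | 0 | 0 | 0 | 0
0 | 1 | 0 | 1 | 0 | 0
0 | 1 | 1 | 0 | 0 | 0
0 | 1 | 1 | 1 | 1 | 1
1 | 0 | 0 | 0 | 0 | 0
1 | 0 | 0 | 1 | 0 | 0
1 | 0 | 1 | 0 | 1 | 1
1 | 0 | 1 | 1 | 0 | 0
1 | 1 | 0 | 0 | 1 | 1
1 | 1 | 0 | 1 | 1 | 1
1 | 1 | 1 | 0 | 0 | 0
1 | 1 | 1 | 1 | 1 | 1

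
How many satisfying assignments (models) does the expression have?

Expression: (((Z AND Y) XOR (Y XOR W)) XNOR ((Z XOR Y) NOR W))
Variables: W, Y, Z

Satisfying assignments: (0,0,1), (1,1,0)
Count: 2 out of 8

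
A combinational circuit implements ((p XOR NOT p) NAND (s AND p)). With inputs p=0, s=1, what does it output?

Substituting: ((0 XOR NOT 0) NAND (1 AND 0))
= 1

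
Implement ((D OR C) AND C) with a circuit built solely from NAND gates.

((((D NAND D) NAND (C NAND C)) NAND C) NAND (((D NAND D) NAND (C NAND C)) NAND C))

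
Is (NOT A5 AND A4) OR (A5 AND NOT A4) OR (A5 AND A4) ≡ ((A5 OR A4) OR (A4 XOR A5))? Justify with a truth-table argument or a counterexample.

Yes, they are equivalent — the two output columns agree on all 4 assignments:
A5 | A4 | Expression 1 | Expression 2
-------------------------------------
0 | 0 | 0 | 0
0 | 1 | 1 | 1
1 | 0 | 1 | 1
1 | 1 | 1 | 1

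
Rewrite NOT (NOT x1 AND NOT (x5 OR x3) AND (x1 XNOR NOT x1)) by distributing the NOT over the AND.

x1 OR (x5 OR x3) OR NOT (x1 XNOR NOT x1)
De Morgan's: NOT(AND of terms) = OR of negations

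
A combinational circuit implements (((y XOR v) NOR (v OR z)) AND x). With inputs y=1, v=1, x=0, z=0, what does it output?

Substituting: (((1 XOR 1) NOR (1 OR 0)) AND 0)
= 0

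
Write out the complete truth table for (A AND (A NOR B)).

B | A | Output
--------------
0 | 0 | 0
0 | 1 | 0
1 | 0 | 0
1 | 1 | 0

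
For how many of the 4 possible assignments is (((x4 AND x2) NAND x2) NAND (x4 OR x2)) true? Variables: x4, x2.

Satisfying assignments: (0,0), (1,1)
Count: 2 out of 4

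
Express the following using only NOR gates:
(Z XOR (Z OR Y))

((((Z NOR ((Z NOR Y) NOR (Z NOR Y))) NOR (Z NOR ((Z NOR Y) NOR (Z NOR Y)))) NOR ((Z NOR ((Z NOR Y) NOR (Z NOR Y))) NOR (Z NOR ((Z NOR Y) NOR (Z NOR Y))))) NOR ((((Z NOR Z) NOR (((Z NOR Y) NOR (Z NOR Y)) NOR ((Z NOR Y) NOR (Z NOR Y)))) NOR ((Z NOR Z) NOR (((Z NOR Y) NOR (Z NOR Y)) NOR ((Z NOR Y) NOR (Z NOR Y))))) NOR (((Z NOR Z) NOR (((Z NOR Y) NOR (Z NOR Y)) NOR ((Z NOR Y) NOR (Z NOR Y)))) NOR ((Z NOR Z) NOR (((Z NOR Y) NOR (Z NOR Y)) NOR ((Z NOR Y) NOR (Z NOR Y)))))))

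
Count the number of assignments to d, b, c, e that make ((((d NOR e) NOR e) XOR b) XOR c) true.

Satisfying assignments: (0,0,1,0), (0,0,1,1), (0,1,0,0), (0,1,0,1), (1,0,0,0), (1,0,1,1), (1,1,0,1), (1,1,1,0)
Count: 8 out of 16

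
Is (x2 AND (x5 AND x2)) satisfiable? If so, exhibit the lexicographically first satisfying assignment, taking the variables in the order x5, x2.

x5=1, x2=1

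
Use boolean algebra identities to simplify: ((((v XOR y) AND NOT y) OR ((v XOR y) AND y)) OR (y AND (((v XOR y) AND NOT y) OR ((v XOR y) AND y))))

By absorption (E OR (E AND v) = E) then distribution ((E AND v) OR (E AND NOT v) = E):
= (v XOR y)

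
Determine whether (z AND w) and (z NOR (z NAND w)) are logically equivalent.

No. Counterexample: with w=1, z=1, Expression 1 = 1 but Expression 2 = 0.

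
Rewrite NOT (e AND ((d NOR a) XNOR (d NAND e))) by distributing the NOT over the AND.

NOT e OR NOT ((d NOR a) XNOR (d NAND e))
De Morgan's: NOT(AND of terms) = OR of negations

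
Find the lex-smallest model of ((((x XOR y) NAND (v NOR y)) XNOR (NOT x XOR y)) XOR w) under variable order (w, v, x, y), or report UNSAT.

w=0, v=0, x=0, y=0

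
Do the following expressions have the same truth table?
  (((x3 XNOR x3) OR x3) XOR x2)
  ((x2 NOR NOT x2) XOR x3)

No. Counterexample: with x3=0, x2=0, Expression 1 = 1 but Expression 2 = 0.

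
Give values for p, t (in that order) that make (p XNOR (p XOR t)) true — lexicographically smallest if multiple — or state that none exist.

p=0, t=0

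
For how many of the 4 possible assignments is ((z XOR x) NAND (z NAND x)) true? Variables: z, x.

Satisfying assignments: (0,0), (1,1)
Count: 2 out of 4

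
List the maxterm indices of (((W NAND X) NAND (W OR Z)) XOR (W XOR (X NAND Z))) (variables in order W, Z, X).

ΠM(0, 1, 3, 4, 6, 7) = (W OR Z OR X) AND (W OR Z OR NOT X) AND (W OR NOT Z OR NOT X) AND (NOT W OR Z OR X) AND (NOT W OR NOT Z OR X) AND (NOT W OR NOT Z OR NOT X)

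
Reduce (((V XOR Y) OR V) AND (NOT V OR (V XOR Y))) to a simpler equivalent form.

By distribution ((E OR v) AND (E OR NOT v) = E):
= (V XOR Y)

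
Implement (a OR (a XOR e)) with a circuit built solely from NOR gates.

((a NOR ((((a NOR e) NOR (a NOR e)) NOR ((a NOR e) NOR (a NOR e))) NOR ((((a NOR a) NOR (e NOR e)) NOR ((a NOR a) NOR (e NOR e))) NOR (((a NOR a) NOR (e NOR e)) NOR ((a NOR a) NOR (e NOR e)))))) NOR (a NOR ((((a NOR e) NOR (a NOR e)) NOR ((a NOR e) NOR (a NOR e))) NOR ((((a NOR a) NOR (e NOR e)) NOR ((a NOR a) NOR (e NOR e))) NOR (((a NOR a) NOR (e NOR e)) NOR ((a NOR a) NOR (e NOR e)))))))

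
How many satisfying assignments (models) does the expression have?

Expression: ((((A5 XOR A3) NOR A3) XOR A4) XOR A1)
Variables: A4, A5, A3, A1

Satisfying assignments: (0,0,0,0), (0,0,1,1), (0,1,0,1), (0,1,1,1), (1,0,0,1), (1,0,1,0), (1,1,0,0), (1,1,1,0)
Count: 8 out of 16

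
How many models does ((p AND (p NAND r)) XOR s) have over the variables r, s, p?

Satisfying assignments: (0,0,1), (0,1,0), (1,1,0), (1,1,1)
Count: 4 out of 8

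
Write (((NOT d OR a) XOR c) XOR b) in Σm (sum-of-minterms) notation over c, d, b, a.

Σm(0, 1, 5, 6, 10, 11, 12, 15) = (NOT c AND NOT d AND NOT b AND NOT a) OR (NOT c AND NOT d AND NOT b AND a) OR (NOT c AND d AND NOT b AND a) OR (NOT c AND d AND b AND NOT a) OR (c AND NOT d AND b AND NOT a) OR (c AND NOT d AND b AND a) OR (c AND d AND NOT b AND NOT a) OR (c AND d AND b AND a)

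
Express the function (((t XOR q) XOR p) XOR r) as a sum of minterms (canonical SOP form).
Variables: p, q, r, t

Σm(1, 2, 4, 7, 8, 11, 13, 14) = (NOT p AND NOT q AND NOT r AND t) OR (NOT p AND NOT q AND r AND NOT t) OR (NOT p AND q AND NOT r AND NOT t) OR (NOT p AND q AND r AND t) OR (p AND NOT q AND NOT r AND NOT t) OR (p AND NOT q AND r AND t) OR (p AND q AND NOT r AND t) OR (p AND q AND r AND NOT t)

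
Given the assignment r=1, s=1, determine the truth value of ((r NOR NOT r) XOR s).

Substituting: ((1 NOR NOT 1) XOR 1)
= 1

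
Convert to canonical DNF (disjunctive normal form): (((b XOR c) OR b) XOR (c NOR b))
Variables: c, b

(NOT c AND NOT b) OR (NOT c AND b) OR (c AND NOT b) OR (c AND b)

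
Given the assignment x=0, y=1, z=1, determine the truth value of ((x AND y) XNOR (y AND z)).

Substituting: ((0 AND 1) XNOR (1 AND 1))
= 0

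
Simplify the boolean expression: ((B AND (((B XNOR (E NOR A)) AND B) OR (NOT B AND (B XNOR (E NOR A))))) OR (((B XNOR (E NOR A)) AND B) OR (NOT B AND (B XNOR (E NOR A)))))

By absorption (E OR (E AND v) = E) then distribution ((E AND v) OR (E AND NOT v) = E):
= (B XNOR (E NOR A))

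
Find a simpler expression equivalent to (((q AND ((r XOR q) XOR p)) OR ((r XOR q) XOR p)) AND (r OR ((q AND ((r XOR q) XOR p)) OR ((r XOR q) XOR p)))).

By absorption (E AND (E OR v) = E) then absorption (E OR (E AND v) = E):
= ((r XOR q) XOR p)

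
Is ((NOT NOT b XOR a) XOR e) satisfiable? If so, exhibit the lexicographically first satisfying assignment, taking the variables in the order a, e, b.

a=0, e=0, b=1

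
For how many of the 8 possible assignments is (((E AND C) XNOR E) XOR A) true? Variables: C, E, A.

Satisfying assignments: (0,0,0), (0,1,1), (1,0,0), (1,1,0)
Count: 4 out of 8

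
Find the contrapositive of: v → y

Contrapositive: NOT y → NOT v
Note: A statement and its contrapositive are logically equivalent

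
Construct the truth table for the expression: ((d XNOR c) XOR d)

c | d | Output
--------------
0 | 0 | 1
0 | 1 | 1
1 | 0 | 0
1 | 1 | 0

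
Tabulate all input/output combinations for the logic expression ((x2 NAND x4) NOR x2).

x4 | x2 | Output
----------------
0 | 0 | 0
0 | 1 | 0
1 | 0 | 0
1 | 1 | 0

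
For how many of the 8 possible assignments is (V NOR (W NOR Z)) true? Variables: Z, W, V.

Satisfying assignments: (0,1,0), (1,0,0), (1,1,0)
Count: 3 out of 8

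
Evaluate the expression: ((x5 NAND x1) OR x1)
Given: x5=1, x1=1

Substituting: ((1 NAND 1) OR 1)
= 1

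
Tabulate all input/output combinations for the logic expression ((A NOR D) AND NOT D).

D | A | Output
--------------
0 | 0 | 1
0 | 1 | 0
1 | 0 | 0
1 | 1 | 0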